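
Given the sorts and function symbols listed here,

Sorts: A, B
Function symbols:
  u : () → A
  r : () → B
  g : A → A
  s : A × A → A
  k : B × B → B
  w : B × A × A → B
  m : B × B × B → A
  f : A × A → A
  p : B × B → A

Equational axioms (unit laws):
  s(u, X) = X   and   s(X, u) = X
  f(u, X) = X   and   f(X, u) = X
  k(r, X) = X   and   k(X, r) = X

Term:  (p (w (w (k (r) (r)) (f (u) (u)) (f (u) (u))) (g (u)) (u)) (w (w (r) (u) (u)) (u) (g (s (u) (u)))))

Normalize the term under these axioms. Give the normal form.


normal form = (p (w (w (r) (u) (u)) (g (u)) (u)) (w (w (r) (u) (u)) (u) (g (u))))

1. (p (w (w (k (r) (r)) (f (u) (u)) (f (u) (u))) (g (u)) (u)) (w (w (r) (u) (u)) (u) (g (s (u) (u)))))  →  (p (w (w (r) (f (u) (u)) (f (u) (u))) (g (u)) (u)) (w (w (r) (u) (u)) (u) (g (s (u) (u)))))
2. (p (w (w (r) (f (u) (u)) (f (u) (u))) (g (u)) (u)) (w (w (r) (u) (u)) (u) (g (s (u) (u)))))  →  (p (w (w (r) (u) (f (u) (u))) (g (u)) (u)) (w (w (r) (u) (u)) (u) (g (s (u) (u)))))
3. (p (w (w (r) (u) (f (u) (u))) (g (u)) (u)) (w (w (r) (u) (u)) (u) (g (s (u) (u)))))  →  (p (w (w (r) (u) (u)) (g (u)) (u)) (w (w (r) (u) (u)) (u) (g (s (u) (u)))))
4. (p (w (w (r) (u) (u)) (g (u)) (u)) (w (w (r) (u) (u)) (u) (g (s (u) (u)))))  →  (p (w (w (r) (u) (u)) (g (u)) (u)) (w (w (r) (u) (u)) (u) (g (u))))


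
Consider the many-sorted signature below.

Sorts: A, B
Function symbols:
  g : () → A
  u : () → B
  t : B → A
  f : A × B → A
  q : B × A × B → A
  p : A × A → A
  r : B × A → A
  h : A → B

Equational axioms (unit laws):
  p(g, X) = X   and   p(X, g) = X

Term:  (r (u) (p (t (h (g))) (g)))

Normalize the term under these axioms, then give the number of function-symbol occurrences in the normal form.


1. (r (u) (p (t (h (g))) (g)))  →  (r (u) (t (h (g))))
normal form: (r (u) (t (h (g))))

size = 5


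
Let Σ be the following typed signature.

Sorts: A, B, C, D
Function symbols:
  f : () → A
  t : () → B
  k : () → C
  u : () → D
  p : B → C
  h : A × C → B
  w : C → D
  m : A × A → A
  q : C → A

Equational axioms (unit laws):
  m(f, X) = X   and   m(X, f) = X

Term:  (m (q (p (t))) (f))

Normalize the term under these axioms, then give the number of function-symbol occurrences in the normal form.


1. (m (q (p (t))) (f))  →  (q (p (t)))
normal form: (q (p (t)))

size = 3


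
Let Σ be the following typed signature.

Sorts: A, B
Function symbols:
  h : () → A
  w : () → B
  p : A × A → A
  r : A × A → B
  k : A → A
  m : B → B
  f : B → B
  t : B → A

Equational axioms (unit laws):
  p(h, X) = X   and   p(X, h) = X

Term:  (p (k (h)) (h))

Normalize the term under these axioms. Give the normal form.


1. (p (k (h)) (h))  →  (k (h))

normal form = (k (h))


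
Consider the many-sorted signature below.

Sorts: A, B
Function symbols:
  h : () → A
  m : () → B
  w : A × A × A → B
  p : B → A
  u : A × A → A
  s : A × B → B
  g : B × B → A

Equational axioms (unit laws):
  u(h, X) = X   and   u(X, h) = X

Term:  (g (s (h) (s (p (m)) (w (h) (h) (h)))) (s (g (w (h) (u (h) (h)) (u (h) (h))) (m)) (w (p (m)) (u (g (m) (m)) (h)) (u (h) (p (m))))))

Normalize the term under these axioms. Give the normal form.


normal form = (g (s (h) (s (p (m)) (w (h) (h) (h)))) (s (g (w (h) (h) (h)) (m)) (w (p (m)) (g (m) (m)) (p (m)))))

1. (g (s (h) (s (p (m)) (w (h) (h) (h)))) (s (g (w (h) (u (h) (h)) (u (h) (h))) (m)) (w (p (m)) (u (g (m) (m)) (h)) (u (h) (p (m))))))  →  (g (s (h) (s (p (m)) (w (h) (h) (h)))) (s (g (w (h) (h) (u (h) (h))) (m)) (w (p (m)) (u (g (m) (m)) (h)) (u (h) (p (m))))))
2. (g (s (h) (s (p (m)) (w (h) (h) (h)))) (s (g (w (h) (h) (u (h) (h))) (m)) (w (p (m)) (u (g (m) (m)) (h)) (u (h) (p (m))))))  →  (g (s (h) (s (p (m)) (w (h) (h) (h)))) (s (g (w (h) (h) (h)) (m)) (w (p (m)) (u (g (m) (m)) (h)) (u (h) (p (m))))))
3. (g (s (h) (s (p (m)) (w (h) (h) (h)))) (s (g (w (h) (h) (h)) (m)) (w (p (m)) (u (g (m) (m)) (h)) (u (h) (p (m))))))  →  (g (s (h) (s (p (m)) (w (h) (h) (h)))) (s (g (w (h) (h) (h)) (m)) (w (p (m)) (g (m) (m)) (u (h) (p (m))))))
4. (g (s (h) (s (p (m)) (w (h) (h) (h)))) (s (g (w (h) (h) (h)) (m)) (w (p (m)) (g (m) (m)) (u (h) (p (m))))))  →  (g (s (h) (s (p (m)) (w (h) (h) (h)))) (s (g (w (h) (h) (h)) (m)) (w (p (m)) (g (m) (m)) (p (m)))))


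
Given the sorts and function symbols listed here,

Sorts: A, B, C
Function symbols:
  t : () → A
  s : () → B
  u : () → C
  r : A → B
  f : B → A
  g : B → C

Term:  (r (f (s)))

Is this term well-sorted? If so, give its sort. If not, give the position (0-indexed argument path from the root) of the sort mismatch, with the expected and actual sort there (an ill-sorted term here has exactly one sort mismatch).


well-sorted; sort = B

    (s) : B
  (f (s)) : A
(r (f (s))) : B


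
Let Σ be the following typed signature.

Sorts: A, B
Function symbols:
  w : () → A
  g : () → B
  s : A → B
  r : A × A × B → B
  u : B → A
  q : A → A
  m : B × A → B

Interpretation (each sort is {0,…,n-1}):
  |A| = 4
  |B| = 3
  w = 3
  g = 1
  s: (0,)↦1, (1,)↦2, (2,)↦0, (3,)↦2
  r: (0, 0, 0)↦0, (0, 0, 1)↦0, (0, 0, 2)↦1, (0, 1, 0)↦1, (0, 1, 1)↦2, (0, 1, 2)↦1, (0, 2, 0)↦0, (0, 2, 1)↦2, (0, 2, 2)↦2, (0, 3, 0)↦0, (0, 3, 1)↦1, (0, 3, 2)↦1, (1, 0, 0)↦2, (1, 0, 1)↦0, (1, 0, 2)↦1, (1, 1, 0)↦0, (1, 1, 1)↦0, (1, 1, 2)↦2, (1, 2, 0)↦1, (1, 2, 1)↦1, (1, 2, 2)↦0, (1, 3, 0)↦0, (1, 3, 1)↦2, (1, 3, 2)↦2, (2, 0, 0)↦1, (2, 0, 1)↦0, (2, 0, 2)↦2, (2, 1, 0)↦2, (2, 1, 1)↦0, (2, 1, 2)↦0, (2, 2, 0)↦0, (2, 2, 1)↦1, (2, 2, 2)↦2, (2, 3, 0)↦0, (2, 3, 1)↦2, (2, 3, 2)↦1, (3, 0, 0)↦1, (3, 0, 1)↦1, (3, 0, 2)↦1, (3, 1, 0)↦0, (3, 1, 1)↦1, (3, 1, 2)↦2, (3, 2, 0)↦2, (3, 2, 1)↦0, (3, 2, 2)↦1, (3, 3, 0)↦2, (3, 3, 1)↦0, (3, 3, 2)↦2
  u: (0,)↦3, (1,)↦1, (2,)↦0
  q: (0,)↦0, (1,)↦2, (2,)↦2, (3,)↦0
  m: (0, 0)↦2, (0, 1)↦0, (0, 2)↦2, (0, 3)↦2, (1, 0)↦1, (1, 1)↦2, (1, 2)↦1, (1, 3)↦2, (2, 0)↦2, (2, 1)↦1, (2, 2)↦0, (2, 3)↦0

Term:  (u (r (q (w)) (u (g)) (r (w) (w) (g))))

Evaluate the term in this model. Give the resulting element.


value = 1

  w = 3
  (q (w)) = q(3,) = 0
  g = 1
  (u (g)) = u(1,) = 1
  w = 3
  w = 3
  g = 1
  (r (w) (w) (g)) = r(3, 3, 1) = 0
  (r (q (w)) (u (g)) (r (w) (w) (g))) = r(0, 1, 0) = 1
  (u (r (q (w)) (u (g)) (r (w) (w) (g)))) = u(1,) = 1


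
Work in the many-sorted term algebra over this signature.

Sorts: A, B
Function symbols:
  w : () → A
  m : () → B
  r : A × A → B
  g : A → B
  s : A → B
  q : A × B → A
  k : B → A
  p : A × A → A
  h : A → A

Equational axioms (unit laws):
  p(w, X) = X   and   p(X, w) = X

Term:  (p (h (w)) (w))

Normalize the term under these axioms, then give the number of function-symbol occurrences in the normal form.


1. (p (h (w)) (w))  →  (h (w))
normal form: (h (w))

size = 2


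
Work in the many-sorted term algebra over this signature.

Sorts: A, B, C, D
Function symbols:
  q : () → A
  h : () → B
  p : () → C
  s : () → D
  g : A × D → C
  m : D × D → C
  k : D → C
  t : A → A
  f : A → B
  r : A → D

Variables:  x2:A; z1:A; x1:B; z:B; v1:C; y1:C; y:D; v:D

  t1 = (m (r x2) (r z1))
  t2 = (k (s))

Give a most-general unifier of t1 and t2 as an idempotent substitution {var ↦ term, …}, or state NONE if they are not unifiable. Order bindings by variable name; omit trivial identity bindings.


NONE (not unifiable)

head clash or occurs-check failure — not unifiable


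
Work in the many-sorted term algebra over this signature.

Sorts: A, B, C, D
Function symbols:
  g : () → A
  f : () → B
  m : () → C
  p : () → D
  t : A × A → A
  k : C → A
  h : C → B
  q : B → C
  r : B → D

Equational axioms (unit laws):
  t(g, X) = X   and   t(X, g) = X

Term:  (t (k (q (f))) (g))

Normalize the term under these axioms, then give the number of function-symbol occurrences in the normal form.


size = 3

1. (t (k (q (f))) (g))  →  (k (q (f)))
normal form: (k (q (f)))


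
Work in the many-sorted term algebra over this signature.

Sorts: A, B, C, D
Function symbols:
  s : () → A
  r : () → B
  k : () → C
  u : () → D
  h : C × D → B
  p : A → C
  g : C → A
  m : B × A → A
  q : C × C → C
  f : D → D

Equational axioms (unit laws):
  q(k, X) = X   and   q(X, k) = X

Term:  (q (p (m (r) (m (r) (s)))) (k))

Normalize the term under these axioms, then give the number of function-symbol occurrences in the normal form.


size = 6

1. (q (p (m (r) (m (r) (s)))) (k))  →  (p (m (r) (m (r) (s))))
normal form: (p (m (r) (m (r) (s))))


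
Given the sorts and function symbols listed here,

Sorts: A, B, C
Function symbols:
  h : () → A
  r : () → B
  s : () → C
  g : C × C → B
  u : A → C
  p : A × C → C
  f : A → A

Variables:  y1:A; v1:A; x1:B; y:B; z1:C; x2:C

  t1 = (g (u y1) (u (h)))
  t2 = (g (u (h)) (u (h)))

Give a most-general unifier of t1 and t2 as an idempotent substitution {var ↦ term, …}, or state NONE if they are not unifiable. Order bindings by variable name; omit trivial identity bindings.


{y1 ↦ (h)}


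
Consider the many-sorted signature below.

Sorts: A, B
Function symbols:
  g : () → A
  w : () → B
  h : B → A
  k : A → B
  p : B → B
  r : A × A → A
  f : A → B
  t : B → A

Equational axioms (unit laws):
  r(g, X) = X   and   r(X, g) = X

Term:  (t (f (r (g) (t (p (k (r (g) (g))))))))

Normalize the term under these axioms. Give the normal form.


1. (t (f (r (g) (t (p (k (r (g) (g))))))))  →  (t (f (t (p (k (r (g) (g)))))))
2. (t (f (t (p (k (r (g) (g)))))))  →  (t (f (t (p (k (g))))))

normal form = (t (f (t (p (k (g))))))


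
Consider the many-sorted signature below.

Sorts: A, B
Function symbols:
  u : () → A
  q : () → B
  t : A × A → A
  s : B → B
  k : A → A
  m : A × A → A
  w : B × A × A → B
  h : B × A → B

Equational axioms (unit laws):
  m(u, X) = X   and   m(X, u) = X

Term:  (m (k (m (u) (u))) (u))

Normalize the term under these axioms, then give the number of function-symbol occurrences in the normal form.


size = 2

1. (m (k (m (u) (u))) (u))  →  (k (m (u) (u)))
2. (k (m (u) (u)))  →  (k (u))
normal form: (k (u))


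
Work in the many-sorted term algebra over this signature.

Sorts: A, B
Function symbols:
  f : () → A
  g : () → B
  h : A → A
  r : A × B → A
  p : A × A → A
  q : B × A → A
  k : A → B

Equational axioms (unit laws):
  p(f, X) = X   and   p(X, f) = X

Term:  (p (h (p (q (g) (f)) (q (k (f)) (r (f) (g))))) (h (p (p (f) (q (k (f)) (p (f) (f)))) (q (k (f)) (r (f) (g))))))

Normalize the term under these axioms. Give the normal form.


normal form = (p (h (p (q (g) (f)) (q (k (f)) (r (f) (g))))) (h (p (q (k (f)) (f)) (q (k (f)) (r (f) (g))))))

1. (p (h (p (q (g) (f)) (q (k (f)) (r (f) (g))))) (h (p (p (f) (q (k (f)) (p (f) (f)))) (q (k (f)) (r (f) (g))))))  →  (p (h (p (q (g) (f)) (q (k (f)) (r (f) (g))))) (h (p (q (k (f)) (p (f) (f))) (q (k (f)) (r (f) (g))))))
2. (p (h (p (q (g) (f)) (q (k (f)) (r (f) (g))))) (h (p (q (k (f)) (p (f) (f))) (q (k (f)) (r (f) (g))))))  →  (p (h (p (q (g) (f)) (q (k (f)) (r (f) (g))))) (h (p (q (k (f)) (f)) (q (k (f)) (r (f) (g))))))


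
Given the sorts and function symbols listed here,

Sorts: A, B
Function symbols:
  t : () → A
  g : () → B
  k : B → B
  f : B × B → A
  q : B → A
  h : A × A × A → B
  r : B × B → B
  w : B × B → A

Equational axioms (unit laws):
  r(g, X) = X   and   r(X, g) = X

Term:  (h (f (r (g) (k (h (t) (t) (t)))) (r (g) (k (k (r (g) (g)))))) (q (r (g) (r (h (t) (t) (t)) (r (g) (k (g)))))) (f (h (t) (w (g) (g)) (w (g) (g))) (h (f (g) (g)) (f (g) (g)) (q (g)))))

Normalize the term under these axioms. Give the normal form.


1. (h (f (r (g) (k (h (t) (t) (t)))) (r (g) (k (k (r (g) (g)))))) (q (r (g) (r (h (t) (t) (t)) (r (g) (k (g)))))) (f (h (t) (w (g) (g)) (w (g) (g))) (h (f (g) (g)) (f (g) (g)) (q (g)))))  →  (h (f (k (h (t) (t) (t))) (r (g) (k (k (r (g) (g)))))) (q (r (g) (r (h (t) (t) (t)) (r (g) (k (g)))))) (f (h (t) (w (g) (g)) (w (g) (g))) (h (f (g) (g)) (f (g) (g)) (q (g)))))
2. (h (f (k (h (t) (t) (t))) (r (g) (k (k (r (g) (g)))))) (q (r (g) (r (h (t) (t) (t)) (r (g) (k (g)))))) (f (h (t) (w (g) (g)) (w (g) (g))) (h (f (g) (g)) (f (g) (g)) (q (g)))))  →  (h (f (k (h (t) (t) (t))) (k (k (r (g) (g))))) (q (r (g) (r (h (t) (t) (t)) (r (g) (k (g)))))) (f (h (t) (w (g) (g)) (w (g) (g))) (h (f (g) (g)) (f (g) (g)) (q (g)))))
3. (h (f (k (h (t) (t) (t))) (k (k (r (g) (g))))) (q (r (g) (r (h (t) (t) (t)) (r (g) (k (g)))))) (f (h (t) (w (g) (g)) (w (g) (g))) (h (f (g) (g)) (f (g) (g)) (q (g)))))  →  (h (f (k (h (t) (t) (t))) (k (k (g)))) (q (r (g) (r (h (t) (t) (t)) (r (g) (k (g)))))) (f (h (t) (w (g) (g)) (w (g) (g))) (h (f (g) (g)) (f (g) (g)) (q (g)))))
4. (h (f (k (h (t) (t) (t))) (k (k (g)))) (q (r (g) (r (h (t) (t) (t)) (r (g) (k (g)))))) (f (h (t) (w (g) (g)) (w (g) (g))) (h (f (g) (g)) (f (g) (g)) (q (g)))))  →  (h (f (k (h (t) (t) (t))) (k (k (g)))) (q (r (h (t) (t) (t)) (r (g) (k (g))))) (f (h (t) (w (g) (g)) (w (g) (g))) (h (f (g) (g)) (f (g) (g)) (q (g)))))
5. (h (f (k (h (t) (t) (t))) (k (k (g)))) (q (r (h (t) (t) (t)) (r (g) (k (g))))) (f (h (t) (w (g) (g)) (w (g) (g))) (h (f (g) (g)) (f (g) (g)) (q (g)))))  →  (h (f (k (h (t) (t) (t))) (k (k (g)))) (q (r (h (t) (t) (t)) (k (g)))) (f (h (t) (w (g) (g)) (w (g) (g))) (h (f (g) (g)) (f (g) (g)) (q (g)))))

normal form = (h (f (k (h (t) (t) (t))) (k (k (g)))) (q (r (h (t) (t) (t)) (k (g)))) (f (h (t) (w (g) (g)) (w (g) (g))) (h (f (g) (g)) (f (g) (g)) (q (g)))))


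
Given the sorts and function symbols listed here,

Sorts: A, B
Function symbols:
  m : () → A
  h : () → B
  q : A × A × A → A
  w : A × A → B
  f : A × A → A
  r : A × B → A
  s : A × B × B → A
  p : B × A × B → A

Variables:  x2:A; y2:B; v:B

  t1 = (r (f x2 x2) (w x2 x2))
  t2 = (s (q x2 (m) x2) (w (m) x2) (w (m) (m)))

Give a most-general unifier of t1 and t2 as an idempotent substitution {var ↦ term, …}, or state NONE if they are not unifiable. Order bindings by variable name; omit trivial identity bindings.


head clash or occurs-check failure — not unifiable

NONE (not unifiable)


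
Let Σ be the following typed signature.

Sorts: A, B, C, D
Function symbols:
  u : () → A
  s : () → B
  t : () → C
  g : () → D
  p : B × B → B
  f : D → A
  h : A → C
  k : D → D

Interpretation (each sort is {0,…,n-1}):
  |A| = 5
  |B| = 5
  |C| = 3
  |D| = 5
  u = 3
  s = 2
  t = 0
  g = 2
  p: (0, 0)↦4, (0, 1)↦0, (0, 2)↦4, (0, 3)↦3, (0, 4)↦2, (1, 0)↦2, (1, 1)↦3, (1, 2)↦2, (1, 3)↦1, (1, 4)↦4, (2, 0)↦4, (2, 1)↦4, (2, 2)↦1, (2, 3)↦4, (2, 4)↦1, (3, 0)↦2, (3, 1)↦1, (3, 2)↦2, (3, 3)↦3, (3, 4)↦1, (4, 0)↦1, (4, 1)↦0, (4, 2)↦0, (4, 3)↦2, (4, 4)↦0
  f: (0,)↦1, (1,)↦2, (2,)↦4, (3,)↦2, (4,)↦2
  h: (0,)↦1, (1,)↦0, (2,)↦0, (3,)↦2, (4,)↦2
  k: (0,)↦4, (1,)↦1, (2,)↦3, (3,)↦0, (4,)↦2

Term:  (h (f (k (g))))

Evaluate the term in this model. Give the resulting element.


value = 0

  g = 2
  (k (g)) = k(2,) = 3
  (f (k (g))) = f(3,) = 2
  (h (f (k (g)))) = h(2,) = 0


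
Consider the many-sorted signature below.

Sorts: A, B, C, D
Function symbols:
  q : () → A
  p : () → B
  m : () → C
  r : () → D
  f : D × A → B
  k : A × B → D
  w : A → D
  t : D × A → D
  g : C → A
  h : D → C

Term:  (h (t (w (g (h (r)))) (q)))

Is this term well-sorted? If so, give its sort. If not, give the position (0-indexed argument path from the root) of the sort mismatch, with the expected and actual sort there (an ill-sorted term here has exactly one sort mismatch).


          (r) : D
        (h (r)) : C
      (g (h (r))) : A
    (w (g (h (r)))) : D
    (q) : A
  (t (w (g (h (r)))) (q)) : D
(h (t (w (g (h (r)))) (q))) : C

well-sorted; sort = C


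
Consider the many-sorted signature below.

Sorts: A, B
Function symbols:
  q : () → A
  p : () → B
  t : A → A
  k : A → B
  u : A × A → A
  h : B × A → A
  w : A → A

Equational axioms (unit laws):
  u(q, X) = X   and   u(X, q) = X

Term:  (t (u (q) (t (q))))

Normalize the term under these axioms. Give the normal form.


1. (t (u (q) (t (q))))  →  (t (t (q)))

normal form = (t (t (q)))


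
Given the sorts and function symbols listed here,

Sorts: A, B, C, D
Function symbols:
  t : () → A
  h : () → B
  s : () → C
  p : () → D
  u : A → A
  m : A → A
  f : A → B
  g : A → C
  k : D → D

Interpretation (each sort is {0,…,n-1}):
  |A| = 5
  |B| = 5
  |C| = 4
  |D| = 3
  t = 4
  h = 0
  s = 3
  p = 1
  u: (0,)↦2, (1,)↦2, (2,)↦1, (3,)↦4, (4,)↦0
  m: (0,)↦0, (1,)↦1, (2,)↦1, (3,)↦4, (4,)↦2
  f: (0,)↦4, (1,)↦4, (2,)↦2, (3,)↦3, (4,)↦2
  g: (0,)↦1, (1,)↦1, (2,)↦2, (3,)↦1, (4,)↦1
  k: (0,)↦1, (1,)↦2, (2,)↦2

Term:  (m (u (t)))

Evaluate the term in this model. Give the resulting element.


  t = 4
  (u (t)) = u(4,) = 0
  (m (u (t))) = m(0,) = 0

value = 0


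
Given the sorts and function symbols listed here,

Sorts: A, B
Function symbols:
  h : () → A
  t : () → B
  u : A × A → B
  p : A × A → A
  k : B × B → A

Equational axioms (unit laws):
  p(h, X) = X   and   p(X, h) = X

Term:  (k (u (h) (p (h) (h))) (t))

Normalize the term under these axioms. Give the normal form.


1. (k (u (h) (p (h) (h))) (t))  →  (k (u (h) (h)) (t))

normal form = (k (u (h) (h)) (t))


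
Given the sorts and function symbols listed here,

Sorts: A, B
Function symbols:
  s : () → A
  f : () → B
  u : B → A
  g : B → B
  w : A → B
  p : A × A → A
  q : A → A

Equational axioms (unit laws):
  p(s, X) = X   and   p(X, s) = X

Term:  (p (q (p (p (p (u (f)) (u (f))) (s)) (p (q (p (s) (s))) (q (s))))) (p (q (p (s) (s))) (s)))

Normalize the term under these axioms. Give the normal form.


normal form = (p (q (p (p (u (f)) (u (f))) (p (q (s)) (q (s))))) (q (s)))

1. (p (q (p (p (p (u (f)) (u (f))) (s)) (p (q (p (s) (s))) (q (s))))) (p (q (p (s) (s))) (s)))  →  (p (q (p (p (u (f)) (u (f))) (p (q (p (s) (s))) (q (s))))) (p (q (p (s) (s))) (s)))
2. (p (q (p (p (u (f)) (u (f))) (p (q (p (s) (s))) (q (s))))) (p (q (p (s) (s))) (s)))  →  (p (q (p (p (u (f)) (u (f))) (p (q (s)) (q (s))))) (p (q (p (s) (s))) (s)))
3. (p (q (p (p (u (f)) (u (f))) (p (q (s)) (q (s))))) (p (q (p (s) (s))) (s)))  →  (p (q (p (p (u (f)) (u (f))) (p (q (s)) (q (s))))) (q (p (s) (s))))
4. (p (q (p (p (u (f)) (u (f))) (p (q (s)) (q (s))))) (q (p (s) (s))))  →  (p (q (p (p (u (f)) (u (f))) (p (q (s)) (q (s))))) (q (s)))


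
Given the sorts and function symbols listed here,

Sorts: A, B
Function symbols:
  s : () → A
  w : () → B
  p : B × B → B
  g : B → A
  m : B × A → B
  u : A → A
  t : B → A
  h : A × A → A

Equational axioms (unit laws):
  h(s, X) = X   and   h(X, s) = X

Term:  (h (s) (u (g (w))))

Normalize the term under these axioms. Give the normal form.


normal form = (u (g (w)))

1. (h (s) (u (g (w))))  →  (u (g (w)))


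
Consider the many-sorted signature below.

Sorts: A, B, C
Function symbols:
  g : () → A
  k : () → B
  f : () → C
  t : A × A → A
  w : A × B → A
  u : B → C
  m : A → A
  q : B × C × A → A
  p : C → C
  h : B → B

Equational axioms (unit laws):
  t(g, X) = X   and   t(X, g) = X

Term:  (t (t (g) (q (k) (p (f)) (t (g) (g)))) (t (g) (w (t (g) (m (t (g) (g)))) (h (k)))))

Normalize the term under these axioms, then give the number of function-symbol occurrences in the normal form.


size = 11

1. (t (t (g) (q (k) (p (f)) (t (g) (g)))) (t (g) (w (t (g) (m (t (g) (g)))) (h (k)))))  →  (t (q (k) (p (f)) (t (g) (g))) (t (g) (w (t (g) (m (t (g) (g)))) (h (k)))))
2. (t (q (k) (p (f)) (t (g) (g))) (t (g) (w (t (g) (m (t (g) (g)))) (h (k)))))  →  (t (q (k) (p (f)) (g)) (t (g) (w (t (g) (m (t (g) (g)))) (h (k)))))
3. (t (q (k) (p (f)) (g)) (t (g) (w (t (g) (m (t (g) (g)))) (h (k)))))  →  (t (q (k) (p (f)) (g)) (w (t (g) (m (t (g) (g)))) (h (k))))
4. (t (q (k) (p (f)) (g)) (w (t (g) (m (t (g) (g)))) (h (k))))  →  (t (q (k) (p (f)) (g)) (w (m (t (g) (g))) (h (k))))
5. (t (q (k) (p (f)) (g)) (w (m (t (g) (g))) (h (k))))  →  (t (q (k) (p (f)) (g)) (w (m (g)) (h (k))))
normal form: (t (q (k) (p (f)) (g)) (w (m (g)) (h (k))))


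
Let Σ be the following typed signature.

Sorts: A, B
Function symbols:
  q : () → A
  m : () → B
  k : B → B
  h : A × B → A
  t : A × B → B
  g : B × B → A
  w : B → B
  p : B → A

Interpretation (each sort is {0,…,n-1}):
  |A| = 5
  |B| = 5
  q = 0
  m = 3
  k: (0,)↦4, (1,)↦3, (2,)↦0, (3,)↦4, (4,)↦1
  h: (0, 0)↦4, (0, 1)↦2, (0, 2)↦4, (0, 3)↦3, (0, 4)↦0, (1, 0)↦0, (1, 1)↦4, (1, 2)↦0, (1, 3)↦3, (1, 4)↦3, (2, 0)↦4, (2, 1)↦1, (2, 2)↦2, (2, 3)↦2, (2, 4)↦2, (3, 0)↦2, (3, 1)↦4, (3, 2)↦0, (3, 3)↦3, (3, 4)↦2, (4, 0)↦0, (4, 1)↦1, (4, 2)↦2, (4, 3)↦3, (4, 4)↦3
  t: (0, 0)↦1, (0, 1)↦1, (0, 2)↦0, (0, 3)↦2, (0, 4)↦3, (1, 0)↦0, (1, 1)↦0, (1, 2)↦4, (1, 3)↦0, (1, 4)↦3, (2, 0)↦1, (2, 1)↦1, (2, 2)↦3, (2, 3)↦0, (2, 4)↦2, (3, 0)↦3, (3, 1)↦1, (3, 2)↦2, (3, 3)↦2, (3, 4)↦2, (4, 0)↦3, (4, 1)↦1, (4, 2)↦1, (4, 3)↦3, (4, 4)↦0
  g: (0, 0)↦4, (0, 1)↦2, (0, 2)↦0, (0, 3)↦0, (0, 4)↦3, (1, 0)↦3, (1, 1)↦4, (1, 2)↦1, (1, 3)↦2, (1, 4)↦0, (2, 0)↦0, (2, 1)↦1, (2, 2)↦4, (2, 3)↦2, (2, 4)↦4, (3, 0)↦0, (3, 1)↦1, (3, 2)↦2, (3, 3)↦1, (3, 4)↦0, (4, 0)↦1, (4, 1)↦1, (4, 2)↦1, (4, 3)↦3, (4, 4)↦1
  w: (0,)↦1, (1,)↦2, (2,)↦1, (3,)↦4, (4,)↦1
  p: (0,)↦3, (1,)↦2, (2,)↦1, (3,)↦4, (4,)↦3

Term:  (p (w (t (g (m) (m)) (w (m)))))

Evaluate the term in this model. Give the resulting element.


  m = 3
  m = 3
  (g (m) (m)) = g(3, 3) = 1
  m = 3
  (w (m)) = w(3,) = 4
  (t (g (m) (m)) (w (m))) = t(1, 4) = 3
  (w (t (g (m) (m)) (w (m)))) = w(3,) = 4
  (p (w (t (g (m) (m)) (w (m))))) = p(4,) = 3

value = 3


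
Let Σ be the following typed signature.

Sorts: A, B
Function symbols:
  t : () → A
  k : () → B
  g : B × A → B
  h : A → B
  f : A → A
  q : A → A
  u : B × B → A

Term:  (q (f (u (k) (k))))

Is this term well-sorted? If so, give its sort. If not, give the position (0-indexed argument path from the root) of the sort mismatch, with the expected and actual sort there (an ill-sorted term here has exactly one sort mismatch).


      (k) : B
      (k) : B
    (u (k) (k)) : A
  (f (u (k) (k))) : A
(q (f (u (k) (k)))) : A

well-sorted; sort = A


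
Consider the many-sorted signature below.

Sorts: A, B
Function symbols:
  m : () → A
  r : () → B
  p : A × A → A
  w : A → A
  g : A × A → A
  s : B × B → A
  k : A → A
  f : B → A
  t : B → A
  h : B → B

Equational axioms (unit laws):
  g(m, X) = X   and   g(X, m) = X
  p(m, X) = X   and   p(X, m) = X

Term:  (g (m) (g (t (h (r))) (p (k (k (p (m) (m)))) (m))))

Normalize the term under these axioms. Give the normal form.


normal form = (g (t (h (r))) (k (k (m))))

1. (g (m) (g (t (h (r))) (p (k (k (p (m) (m)))) (m))))  →  (g (t (h (r))) (p (k (k (p (m) (m)))) (m)))
2. (g (t (h (r))) (p (k (k (p (m) (m)))) (m)))  →  (g (t (h (r))) (k (k (p (m) (m)))))
3. (g (t (h (r))) (k (k (p (m) (m)))))  →  (g (t (h (r))) (k (k (m))))


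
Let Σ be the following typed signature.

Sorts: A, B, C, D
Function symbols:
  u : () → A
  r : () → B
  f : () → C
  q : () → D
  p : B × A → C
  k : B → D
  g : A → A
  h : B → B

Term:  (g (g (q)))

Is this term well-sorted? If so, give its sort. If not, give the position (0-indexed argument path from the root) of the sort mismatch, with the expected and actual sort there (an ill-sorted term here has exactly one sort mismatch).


ill-sorted at position [0, 0]: expected A, got D

    (q) : D
  (g (q)) : ✗ arg 0 at [0, 0] has sort D, expected A


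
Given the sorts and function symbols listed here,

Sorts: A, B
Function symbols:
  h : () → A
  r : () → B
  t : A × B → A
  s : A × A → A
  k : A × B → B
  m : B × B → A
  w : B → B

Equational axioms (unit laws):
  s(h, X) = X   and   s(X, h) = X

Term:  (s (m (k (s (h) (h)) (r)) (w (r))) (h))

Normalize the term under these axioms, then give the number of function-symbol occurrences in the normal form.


1. (s (m (k (s (h) (h)) (r)) (w (r))) (h))  →  (m (k (s (h) (h)) (r)) (w (r)))
2. (m (k (s (h) (h)) (r)) (w (r)))  →  (m (k (h) (r)) (w (r)))
normal form: (m (k (h) (r)) (w (r)))

size = 6


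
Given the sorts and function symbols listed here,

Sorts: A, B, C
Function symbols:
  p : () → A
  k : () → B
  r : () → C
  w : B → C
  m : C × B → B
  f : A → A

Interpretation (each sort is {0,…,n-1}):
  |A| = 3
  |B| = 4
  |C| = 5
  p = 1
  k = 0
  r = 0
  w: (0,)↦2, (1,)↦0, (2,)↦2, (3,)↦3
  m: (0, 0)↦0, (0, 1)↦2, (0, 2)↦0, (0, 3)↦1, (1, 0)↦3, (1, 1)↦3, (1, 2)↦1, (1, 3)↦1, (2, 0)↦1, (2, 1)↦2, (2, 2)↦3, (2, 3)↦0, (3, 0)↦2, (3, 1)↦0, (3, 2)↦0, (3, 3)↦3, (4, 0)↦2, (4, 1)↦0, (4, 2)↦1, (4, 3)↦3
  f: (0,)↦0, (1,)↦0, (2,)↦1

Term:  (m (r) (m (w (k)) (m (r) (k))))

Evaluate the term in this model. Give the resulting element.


value = 2

  r = 0
  k = 0
  (w (k)) = w(0,) = 2
  r = 0
  k = 0
  (m (r) (k)) = m(0, 0) = 0
  (m (w (k)) (m (r) (k))) = m(2, 0) = 1
  (m (r) (m (w (k)) (m (r) (k)))) = m(0, 1) = 2


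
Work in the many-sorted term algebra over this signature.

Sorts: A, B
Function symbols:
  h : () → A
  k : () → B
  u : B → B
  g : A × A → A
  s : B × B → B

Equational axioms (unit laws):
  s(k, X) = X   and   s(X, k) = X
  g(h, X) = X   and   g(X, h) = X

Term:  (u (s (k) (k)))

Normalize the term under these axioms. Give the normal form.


1. (u (s (k) (k)))  →  (u (k))

normal form = (u (k))


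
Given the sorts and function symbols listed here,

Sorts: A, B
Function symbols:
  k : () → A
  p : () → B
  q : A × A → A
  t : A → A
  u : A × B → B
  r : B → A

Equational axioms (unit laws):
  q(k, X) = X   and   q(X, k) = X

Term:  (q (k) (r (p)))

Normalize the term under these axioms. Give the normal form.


normal form = (r (p))

1. (q (k) (r (p)))  →  (r (p))


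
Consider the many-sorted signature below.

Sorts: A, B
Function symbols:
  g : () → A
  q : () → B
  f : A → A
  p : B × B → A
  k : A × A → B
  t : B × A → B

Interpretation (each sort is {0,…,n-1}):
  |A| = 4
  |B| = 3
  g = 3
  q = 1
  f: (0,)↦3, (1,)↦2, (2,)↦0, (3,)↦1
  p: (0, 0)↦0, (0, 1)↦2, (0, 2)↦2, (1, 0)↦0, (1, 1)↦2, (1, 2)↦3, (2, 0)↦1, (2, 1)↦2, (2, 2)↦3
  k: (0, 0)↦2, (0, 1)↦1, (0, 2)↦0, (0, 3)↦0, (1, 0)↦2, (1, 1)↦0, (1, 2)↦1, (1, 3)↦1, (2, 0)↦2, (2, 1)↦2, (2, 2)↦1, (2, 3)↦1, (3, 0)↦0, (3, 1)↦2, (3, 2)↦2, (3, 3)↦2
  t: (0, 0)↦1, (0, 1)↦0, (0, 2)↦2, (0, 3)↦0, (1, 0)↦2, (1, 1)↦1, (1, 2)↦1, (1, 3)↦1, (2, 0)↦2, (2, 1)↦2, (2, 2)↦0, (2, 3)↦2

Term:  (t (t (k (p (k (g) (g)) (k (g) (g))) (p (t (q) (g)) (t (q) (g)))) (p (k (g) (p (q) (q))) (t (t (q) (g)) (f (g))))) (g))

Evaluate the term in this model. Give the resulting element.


  g = 3
  g = 3
  (k (g) (g)) = k(3, 3) = 2
  g = 3
  g = 3
  (k (g) (g)) = k(3, 3) = 2
  (p (k (g) (g)) (k (g) (g))) = p(2, 2) = 3
  q = 1
  g = 3
  (t (q) (g)) = t(1, 3) = 1
  q = 1
  g = 3
  (t (q) (g)) = t(1, 3) = 1
  (p (t (q) (g)) (t (q) (g))) = p(1, 1) = 2
  (k (p (k (g) (g)) (k (g) (g))) (p (t (q) (g)) (t (q) (g)))) = k(3, 2) = 2
  g = 3
  q = 1
  q = 1
  (p (q) (q)) = p(1, 1) = 2
  (k (g) (p (q) (q))) = k(3, 2) = 2
  q = 1
  g = 3
  (t (q) (g)) = t(1, 3) = 1
  g = 3
  (f (g)) = f(3,) = 1
  (t (t (q) (g)) (f (g))) = t(1, 1) = 1
  (p (k (g) (p (q) (q))) (t (t (q) (g)) (f (g)))) = p(2, 1) = 2
  (t (k (p (k (g) (g)) (k (g) (g))) (p (t (q) (g)) (t (q) (g)))) (p (k (g) (p (q) (q))) (t (t (q) (g)) (f (g))))) = t(2, 2) = 0
  g = 3
  (t (t (k (p (k (g) (g)) (k (g) (g))) (p (t (q) (g)) (t (q) (g)))) (p (k (g) (p (q) (q))) (t (t (q) (g)) (f (g))))) (g)) = t(0, 3) = 0

value = 0


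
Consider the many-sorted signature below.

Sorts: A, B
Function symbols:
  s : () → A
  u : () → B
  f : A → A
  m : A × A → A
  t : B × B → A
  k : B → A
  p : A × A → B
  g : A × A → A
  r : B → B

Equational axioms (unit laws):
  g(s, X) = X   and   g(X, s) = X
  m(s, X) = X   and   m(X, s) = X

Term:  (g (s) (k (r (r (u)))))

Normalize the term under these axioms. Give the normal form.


1. (g (s) (k (r (r (u)))))  →  (k (r (r (u))))

normal form = (k (r (r (u))))


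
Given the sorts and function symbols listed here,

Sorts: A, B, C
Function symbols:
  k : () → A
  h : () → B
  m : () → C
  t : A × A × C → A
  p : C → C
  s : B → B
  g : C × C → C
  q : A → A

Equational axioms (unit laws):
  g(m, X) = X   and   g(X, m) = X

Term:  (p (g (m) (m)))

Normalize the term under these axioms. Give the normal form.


normal form = (p (m))

1. (p (g (m) (m)))  →  (p (m))


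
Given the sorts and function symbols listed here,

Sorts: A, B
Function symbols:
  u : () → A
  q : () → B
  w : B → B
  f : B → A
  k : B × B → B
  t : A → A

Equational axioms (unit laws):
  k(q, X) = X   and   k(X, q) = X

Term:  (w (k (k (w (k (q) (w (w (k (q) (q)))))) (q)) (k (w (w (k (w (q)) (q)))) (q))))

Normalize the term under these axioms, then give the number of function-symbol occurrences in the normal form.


size = 10

1. (w (k (k (w (k (q) (w (w (k (q) (q)))))) (q)) (k (w (w (k (w (q)) (q)))) (q))))  →  (w (k (w (k (q) (w (w (k (q) (q)))))) (k (w (w (k (w (q)) (q)))) (q))))
2. (w (k (w (k (q) (w (w (k (q) (q)))))) (k (w (w (k (w (q)) (q)))) (q))))  →  (w (k (w (w (w (k (q) (q))))) (k (w (w (k (w (q)) (q)))) (q))))
3. (w (k (w (w (w (k (q) (q))))) (k (w (w (k (w (q)) (q)))) (q))))  →  (w (k (w (w (w (q)))) (k (w (w (k (w (q)) (q)))) (q))))
4. (w (k (w (w (w (q)))) (k (w (w (k (w (q)) (q)))) (q))))  →  (w (k (w (w (w (q)))) (w (w (k (w (q)) (q))))))
5. (w (k (w (w (w (q)))) (w (w (k (w (q)) (q))))))  →  (w (k (w (w (w (q)))) (w (w (w (q))))))
normal form: (w (k (w (w (w (q)))) (w (w (w (q))))))


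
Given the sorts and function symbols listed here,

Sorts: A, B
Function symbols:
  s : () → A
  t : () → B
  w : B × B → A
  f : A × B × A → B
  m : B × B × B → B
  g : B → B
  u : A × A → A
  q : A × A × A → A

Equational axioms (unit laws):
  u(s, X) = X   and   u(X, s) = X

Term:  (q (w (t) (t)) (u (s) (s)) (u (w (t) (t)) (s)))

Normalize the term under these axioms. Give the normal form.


1. (q (w (t) (t)) (u (s) (s)) (u (w (t) (t)) (s)))  →  (q (w (t) (t)) (s) (u (w (t) (t)) (s)))
2. (q (w (t) (t)) (s) (u (w (t) (t)) (s)))  →  (q (w (t) (t)) (s) (w (t) (t)))

normal form = (q (w (t) (t)) (s) (w (t) (t)))


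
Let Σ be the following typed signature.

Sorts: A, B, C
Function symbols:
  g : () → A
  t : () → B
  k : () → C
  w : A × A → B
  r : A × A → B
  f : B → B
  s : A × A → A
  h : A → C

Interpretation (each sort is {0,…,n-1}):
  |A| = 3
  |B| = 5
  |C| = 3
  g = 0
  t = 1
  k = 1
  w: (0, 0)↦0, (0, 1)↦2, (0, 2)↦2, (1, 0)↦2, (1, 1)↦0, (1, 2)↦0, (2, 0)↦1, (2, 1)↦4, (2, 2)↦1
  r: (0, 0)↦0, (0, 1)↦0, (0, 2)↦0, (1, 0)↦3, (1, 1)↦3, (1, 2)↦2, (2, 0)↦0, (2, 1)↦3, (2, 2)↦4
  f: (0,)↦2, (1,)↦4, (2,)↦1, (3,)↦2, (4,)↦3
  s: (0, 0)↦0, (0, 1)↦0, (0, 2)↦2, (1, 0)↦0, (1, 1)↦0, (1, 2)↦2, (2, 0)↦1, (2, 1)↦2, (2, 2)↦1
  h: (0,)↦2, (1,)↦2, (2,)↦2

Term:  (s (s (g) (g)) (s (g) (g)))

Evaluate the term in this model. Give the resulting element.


  g = 0
  g = 0
  (s (g) (g)) = s(0, 0) = 0
  g = 0
  g = 0
  (s (g) (g)) = s(0, 0) = 0
  (s (s (g) (g)) (s (g) (g))) = s(0, 0) = 0

value = 0


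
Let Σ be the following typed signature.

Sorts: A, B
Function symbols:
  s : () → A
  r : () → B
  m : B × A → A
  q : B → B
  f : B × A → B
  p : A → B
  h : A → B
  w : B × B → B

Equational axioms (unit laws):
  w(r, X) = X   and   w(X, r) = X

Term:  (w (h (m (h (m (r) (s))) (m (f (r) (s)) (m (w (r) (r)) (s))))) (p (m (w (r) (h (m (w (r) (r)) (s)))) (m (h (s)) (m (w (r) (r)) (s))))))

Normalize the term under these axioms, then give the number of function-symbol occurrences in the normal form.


size = 26

1. (w (h (m (h (m (r) (s))) (m (f (r) (s)) (m (w (r) (r)) (s))))) (p (m (w (r) (h (m (w (r) (r)) (s)))) (m (h (s)) (m (w (r) (r)) (s))))))  →  (w (h (m (h (m (r) (s))) (m (f (r) (s)) (m (r) (s))))) (p (m (w (r) (h (m (w (r) (r)) (s)))) (m (h (s)) (m (w (r) (r)) (s))))))
2. (w (h (m (h (m (r) (s))) (m (f (r) (s)) (m (r) (s))))) (p (m (w (r) (h (m (w (r) (r)) (s)))) (m (h (s)) (m (w (r) (r)) (s))))))  →  (w (h (m (h (m (r) (s))) (m (f (r) (s)) (m (r) (s))))) (p (m (h (m (w (r) (r)) (s))) (m (h (s)) (m (w (r) (r)) (s))))))
3. (w (h (m (h (m (r) (s))) (m (f (r) (s)) (m (r) (s))))) (p (m (h (m (w (r) (r)) (s))) (m (h (s)) (m (w (r) (r)) (s))))))  →  (w (h (m (h (m (r) (s))) (m (f (r) (s)) (m (r) (s))))) (p (m (h (m (r) (s))) (m (h (s)) (m (w (r) (r)) (s))))))
4. (w (h (m (h (m (r) (s))) (m (f (r) (s)) (m (r) (s))))) (p (m (h (m (r) (s))) (m (h (s)) (m (w (r) (r)) (s))))))  →  (w (h (m (h (m (r) (s))) (m (f (r) (s)) (m (r) (s))))) (p (m (h (m (r) (s))) (m (h (s)) (m (r) (s))))))
normal form: (w (h (m (h (m (r) (s))) (m (f (r) (s)) (m (r) (s))))) (p (m (h (m (r) (s))) (m (h (s)) (m (r) (s))))))


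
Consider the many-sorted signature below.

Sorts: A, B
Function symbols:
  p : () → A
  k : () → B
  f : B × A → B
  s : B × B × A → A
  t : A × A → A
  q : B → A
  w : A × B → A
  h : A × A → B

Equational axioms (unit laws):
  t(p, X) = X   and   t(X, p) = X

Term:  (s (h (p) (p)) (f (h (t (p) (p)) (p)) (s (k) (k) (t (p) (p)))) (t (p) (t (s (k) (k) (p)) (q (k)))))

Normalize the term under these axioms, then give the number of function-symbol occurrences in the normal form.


size = 19

1. (s (h (p) (p)) (f (h (t (p) (p)) (p)) (s (k) (k) (t (p) (p)))) (t (p) (t (s (k) (k) (p)) (q (k)))))  →  (s (h (p) (p)) (f (h (p) (p)) (s (k) (k) (t (p) (p)))) (t (p) (t (s (k) (k) (p)) (q (k)))))
2. (s (h (p) (p)) (f (h (p) (p)) (s (k) (k) (t (p) (p)))) (t (p) (t (s (k) (k) (p)) (q (k)))))  →  (s (h (p) (p)) (f (h (p) (p)) (s (k) (k) (p))) (t (p) (t (s (k) (k) (p)) (q (k)))))
3. (s (h (p) (p)) (f (h (p) (p)) (s (k) (k) (p))) (t (p) (t (s (k) (k) (p)) (q (k)))))  →  (s (h (p) (p)) (f (h (p) (p)) (s (k) (k) (p))) (t (s (k) (k) (p)) (q (k))))
normal form: (s (h (p) (p)) (f (h (p) (p)) (s (k) (k) (p))) (t (s (k) (k) (p)) (q (k))))


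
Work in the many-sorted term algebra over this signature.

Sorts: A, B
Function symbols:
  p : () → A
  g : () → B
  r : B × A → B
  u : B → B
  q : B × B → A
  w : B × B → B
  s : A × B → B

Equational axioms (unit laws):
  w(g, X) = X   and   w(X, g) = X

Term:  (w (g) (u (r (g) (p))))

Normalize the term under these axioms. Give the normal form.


normal form = (u (r (g) (p)))

1. (w (g) (u (r (g) (p))))  →  (u (r (g) (p)))


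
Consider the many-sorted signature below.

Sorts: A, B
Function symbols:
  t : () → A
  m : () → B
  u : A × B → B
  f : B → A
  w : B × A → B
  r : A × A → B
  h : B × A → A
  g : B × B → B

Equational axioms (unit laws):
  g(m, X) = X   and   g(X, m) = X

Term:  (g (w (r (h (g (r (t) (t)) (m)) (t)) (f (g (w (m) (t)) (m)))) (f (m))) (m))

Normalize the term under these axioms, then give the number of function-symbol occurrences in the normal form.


size = 13

1. (g (w (r (h (g (r (t) (t)) (m)) (t)) (f (g (w (m) (t)) (m)))) (f (m))) (m))  →  (w (r (h (g (r (t) (t)) (m)) (t)) (f (g (w (m) (t)) (m)))) (f (m)))
2. (w (r (h (g (r (t) (t)) (m)) (t)) (f (g (w (m) (t)) (m)))) (f (m)))  →  (w (r (h (r (t) (t)) (t)) (f (g (w (m) (t)) (m)))) (f (m)))
3. (w (r (h (r (t) (t)) (t)) (f (g (w (m) (t)) (m)))) (f (m)))  →  (w (r (h (r (t) (t)) (t)) (f (w (m) (t)))) (f (m)))
normal form: (w (r (h (r (t) (t)) (t)) (f (w (m) (t)))) (f (m)))


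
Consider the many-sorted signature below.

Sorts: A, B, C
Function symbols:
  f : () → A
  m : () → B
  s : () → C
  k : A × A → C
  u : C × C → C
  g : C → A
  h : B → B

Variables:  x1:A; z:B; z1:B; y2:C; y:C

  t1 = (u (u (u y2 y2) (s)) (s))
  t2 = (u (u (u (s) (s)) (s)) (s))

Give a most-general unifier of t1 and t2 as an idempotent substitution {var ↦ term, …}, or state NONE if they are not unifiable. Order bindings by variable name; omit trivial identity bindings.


{y2 ↦ (s)}


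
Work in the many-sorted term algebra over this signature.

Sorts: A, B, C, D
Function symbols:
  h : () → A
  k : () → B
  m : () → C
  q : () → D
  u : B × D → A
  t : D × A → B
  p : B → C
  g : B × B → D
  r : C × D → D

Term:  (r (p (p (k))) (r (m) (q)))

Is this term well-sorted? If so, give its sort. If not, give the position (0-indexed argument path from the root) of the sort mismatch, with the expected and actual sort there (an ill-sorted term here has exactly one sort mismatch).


ill-sorted at position [0, 0]: expected B, got C

      (k) : B
    (p (k)) : C
  (p (p (k))) : ✗ arg 0 at [0, 0] has sort C, expected B
    (m) : C
    (q) : D
  (r (m) (q)) : D


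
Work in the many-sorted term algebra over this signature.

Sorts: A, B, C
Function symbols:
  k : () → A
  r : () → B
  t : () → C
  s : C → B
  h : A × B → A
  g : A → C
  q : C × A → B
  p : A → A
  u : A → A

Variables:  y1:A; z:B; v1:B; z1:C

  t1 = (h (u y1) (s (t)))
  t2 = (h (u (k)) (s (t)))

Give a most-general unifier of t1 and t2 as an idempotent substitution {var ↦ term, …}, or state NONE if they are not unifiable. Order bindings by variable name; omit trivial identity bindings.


{y1 ↦ (k)}


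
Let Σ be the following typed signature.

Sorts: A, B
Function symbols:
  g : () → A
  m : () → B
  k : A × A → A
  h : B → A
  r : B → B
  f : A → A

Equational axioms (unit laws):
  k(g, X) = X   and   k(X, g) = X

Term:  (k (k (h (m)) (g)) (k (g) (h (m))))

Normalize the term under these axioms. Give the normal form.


normal form = (k (h (m)) (h (m)))

1. (k (k (h (m)) (g)) (k (g) (h (m))))  →  (k (h (m)) (k (g) (h (m))))
2. (k (h (m)) (k (g) (h (m))))  →  (k (h (m)) (h (m)))


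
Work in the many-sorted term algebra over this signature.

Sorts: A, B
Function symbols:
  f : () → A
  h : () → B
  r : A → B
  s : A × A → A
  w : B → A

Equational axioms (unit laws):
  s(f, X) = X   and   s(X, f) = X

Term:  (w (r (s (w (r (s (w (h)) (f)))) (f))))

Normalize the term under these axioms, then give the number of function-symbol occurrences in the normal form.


1. (w (r (s (w (r (s (w (h)) (f)))) (f))))  →  (w (r (w (r (s (w (h)) (f))))))
2. (w (r (w (r (s (w (h)) (f))))))  →  (w (r (w (r (w (h))))))
normal form: (w (r (w (r (w (h))))))

size = 6


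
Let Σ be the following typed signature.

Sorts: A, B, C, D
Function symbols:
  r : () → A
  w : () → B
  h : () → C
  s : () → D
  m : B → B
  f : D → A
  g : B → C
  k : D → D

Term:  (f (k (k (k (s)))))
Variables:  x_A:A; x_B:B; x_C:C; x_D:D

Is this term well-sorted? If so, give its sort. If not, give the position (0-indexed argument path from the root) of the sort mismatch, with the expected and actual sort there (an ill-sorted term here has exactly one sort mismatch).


well-sorted; sort = A

        (s) : D
      (k (s)) : D
    (k (k (s))) : D
  (k (k (k (s)))) : D
(f (k (k (k (s))))) : A


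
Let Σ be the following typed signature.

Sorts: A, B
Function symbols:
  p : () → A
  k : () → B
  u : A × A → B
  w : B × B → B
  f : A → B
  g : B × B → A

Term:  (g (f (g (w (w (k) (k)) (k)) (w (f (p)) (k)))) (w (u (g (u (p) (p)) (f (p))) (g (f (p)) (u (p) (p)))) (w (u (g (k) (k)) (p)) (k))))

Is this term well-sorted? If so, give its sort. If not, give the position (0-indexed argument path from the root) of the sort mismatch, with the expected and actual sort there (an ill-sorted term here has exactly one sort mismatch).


          (k) : B
          (k) : B
        (w (k) (k)) : B
        (k) : B
      (w (w (k) (k)) (k)) : B
          (p) : A
        (f (p)) : B
        (k) : B
      (w (f (p)) (k)) : B
    (g (w (w (k) (k)) (k)) (w (f (p)) (k))) : A
  (f (g (w (w (k) (k)) (k)) (w (f (p)) (k)))) : B
          (p) : A
          (p) : A
        (u (p) (p)) : B
          (p) : A
        (f (p)) : B
      (g (u (p) (p)) (f (p))) : A
          (p) : A
        (f (p)) : B
          (p) : A
          (p) : A
        (u (p) (p)) : B
      (g (f (p)) (u (p) (p))) : A
    (u (g (u (p) (p)) (f (p))) (g (f (p)) (u (p) (p)))) : B
          (k) : B
          (k) : B
        (g (k) (k)) : A
        (p) : A
      (u (g (k) (k)) (p)) : B
      (k) : B
    (w (u (g (k) (k)) (p)) (k)) : B
  (w (u (g (u (p) (p)) (f (p))) (g (f (p)) (u (p) (p)))) (w (u (g (k) (k)) (p)) (k))) : B
(g (f (g (w (w (k) (k)) (k)) (w (f (p)) (k)))) (w (u (g (u (p) (p)) (f (p))) (g (f (p)) (u (p) (p)))) (w (u (g (k) (k)) (p)) (k)))) : A

well-sorted; sort = A
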